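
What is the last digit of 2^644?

6

Last digits of 2^n: 2, 4, 8, 6 (period 4).
644 mod 4 = 0, so the last digit matches 2^4 = 6.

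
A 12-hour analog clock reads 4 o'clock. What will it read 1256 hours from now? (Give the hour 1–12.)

12

Dividing 1256 by 12 gives quotient 104 and remainder 8.
4 + 8 → 12 on a 12-hour dial.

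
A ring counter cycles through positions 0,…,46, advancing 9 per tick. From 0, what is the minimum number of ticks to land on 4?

9⁻¹ ≡ 21 (mod 47) because 9·21 = 189 = 4·47 + 1.
Multiplying both sides by 21: x ≡ 21·4 = 84 ≡ 37 (mod 47).
Check: 9·37 = 333 = 7·47 + 4.

37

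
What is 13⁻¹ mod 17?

4

17 = 1·13 + 4
13 = 3·4 + 1
4 = 4·1 + 0
Back-substituting gives 13·4 ≡ 1 (mod 17).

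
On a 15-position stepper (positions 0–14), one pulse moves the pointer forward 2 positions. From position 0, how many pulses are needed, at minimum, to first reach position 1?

15 = 7·2 + 1
2 = 2·1 + 0
Back-substituting gives 2·8 ≡ 1 (mod 15).

8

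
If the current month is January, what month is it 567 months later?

April

567 = 47·12 + 3, so 567 mod 12 = 3.
January + 3 months → April.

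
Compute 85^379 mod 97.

79

Successive squares of 85 mod 97: 85^1≡85, 85^2≡47, 85^4≡75, 85^8≡96, 85^16≡1, 85^32≡1, 85^64≡1, 85^128≡1, 85^256≡1.
379 = 1 + 2 + 8 + 16 + 32 + 64 + 256, so 85^379 ≡ 85·47·96·1·1·1·1 ≡ 79 (mod 97).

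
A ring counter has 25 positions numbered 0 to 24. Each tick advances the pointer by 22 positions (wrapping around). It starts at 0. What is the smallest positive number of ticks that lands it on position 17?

11

22⁻¹ ≡ 8 (mod 25) because 22·8 = 176 = 7·25 + 1.
So x ≡ 8·17 = 136 ≡ 11 (mod 25).
Check: 22·11 = 242 = 9·25 + 17.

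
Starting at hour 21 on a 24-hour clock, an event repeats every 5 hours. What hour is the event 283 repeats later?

20

283·5 = 1415.
1415 mod 24 = 23 (since 58·24 = 1392).
(21 + 23) mod 24 = 20.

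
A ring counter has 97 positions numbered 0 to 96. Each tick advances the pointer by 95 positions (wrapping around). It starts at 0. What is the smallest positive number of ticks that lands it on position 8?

93

95⁻¹ ≡ 48 (mod 97) because 95·48 = 4560 = 47·97 + 1.
So x ≡ 48·8 = 384 ≡ 93 (mod 97).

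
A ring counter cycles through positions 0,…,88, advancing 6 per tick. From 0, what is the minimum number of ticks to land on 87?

59

The inverse of 6 mod 89 is 15 (since 6·15 = 90 ≡ 1).
So x ≡ 15·87 = 1305 ≡ 59 (mod 89).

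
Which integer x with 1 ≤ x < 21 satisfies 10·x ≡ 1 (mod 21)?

19

21 = 2·10 + 1
10 = 10·1 + 0
Back-substituting gives 10·19 ≡ 1 (mod 21).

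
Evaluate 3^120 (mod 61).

1

Successive squares of 3 mod 61: 3^1≡3, 3^2≡9, 3^4≡20, 3^8≡34, 3^16≡58, 3^32≡9, 3^64≡20.
120 = 8 + 16 + 32 + 64, so 3^120 ≡ 34·58·9·20 ≡ 1 (mod 61).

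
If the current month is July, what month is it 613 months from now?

613 = 51·12 + 1, so 613 mod 12 = 1.
July + 1 month → August.

August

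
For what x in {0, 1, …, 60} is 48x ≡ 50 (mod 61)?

48⁻¹ ≡ 14 (mod 61) because 48·14 = 672 = 11·61 + 1.
So x ≡ 14·50 = 700 ≡ 29 (mod 61).
Check: 48·29 = 1392 = 22·61 + 50.

29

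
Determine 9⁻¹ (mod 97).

97 = 10·9 + 7
9 = 1·7 + 2
7 = 3·2 + 1
2 = 2·1 + 0
Back-substituting gives 9·54 ≡ 1 (mod 97).

54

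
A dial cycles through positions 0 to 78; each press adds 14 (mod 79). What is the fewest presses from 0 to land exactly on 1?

79 = 5·14 + 9
14 = 1·9 + 5
9 = 1·5 + 4
5 = 1·4 + 1
4 = 4·1 + 0
Back-substituting gives 14·17 ≡ 1 (mod 79).

17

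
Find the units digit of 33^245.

Last digits of 3^n: 3, 9, 7, 1 (period 4).
245 mod 4 = 1, so the last digit matches 3^1 = 3.

3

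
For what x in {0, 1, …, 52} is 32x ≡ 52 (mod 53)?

48

32⁻¹ ≡ 5 (mod 53) because 32·5 = 160 = 3·53 + 1.
So x ≡ 5·52 = 260 ≡ 48 (mod 53).
Check: 32·48 = 1536 = 28·53 + 52.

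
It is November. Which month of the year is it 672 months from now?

672 = 56·12 + 0, so 672 mod 12 = 0.
November + 0 months → November.

November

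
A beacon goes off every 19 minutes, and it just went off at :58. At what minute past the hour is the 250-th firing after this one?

250·19 = 4750.
4750 mod 60 = 10 (since 79·60 = 4740).
(58 + 10) mod 60 = 8.

8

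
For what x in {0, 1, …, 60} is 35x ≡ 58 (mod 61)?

40

35⁻¹ ≡ 7 (mod 61) because 35·7 = 245 = 4·61 + 1.
So x ≡ 7·58 = 406 ≡ 40 (mod 61).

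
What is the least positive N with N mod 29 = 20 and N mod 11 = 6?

281

Since 11·8 ≡ 1 (mod 29), take x = 6 + 11·((20−6)·8 mod 29) = 6 + 11·25 = 281.
Check: 281 mod 29 = 20, 281 mod 11 = 6.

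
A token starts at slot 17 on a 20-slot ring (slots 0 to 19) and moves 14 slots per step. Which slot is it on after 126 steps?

126·14 = 1764.
Dividing 1764 by 20 gives quotient 88 and remainder 4.
(17 + 4) mod 20 = 1.

1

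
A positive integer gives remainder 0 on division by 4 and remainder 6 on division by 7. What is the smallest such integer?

20

Since 7·3 ≡ 1 (mod 4), take x = 6 + 7·((0−6)·3 mod 4) = 6 + 7·2 = 20.
Check: 20 mod 4 = 0, 20 mod 7 = 6.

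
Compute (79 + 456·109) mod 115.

103

456·109 = 49704.
49704 − 432·115 = 24, so 49704 ≡ 24 (mod 115).
(79 + 24) mod 115 = 103.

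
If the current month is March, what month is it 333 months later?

December

Dividing 333 by 12 gives quotient 27 and remainder 9.
March + 9 months → December.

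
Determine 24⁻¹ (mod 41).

12

41 = 1·24 + 17
24 = 1·17 + 7
17 = 2·7 + 3
7 = 2·3 + 1
3 = 3·1 + 0
Back-substituting gives 24·12 ≡ 1 (mod 41).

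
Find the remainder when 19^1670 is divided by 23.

13

Successive squares of 19 mod 23: 19^1≡19, 19^2≡16, 19^4≡3, 19^8≡9, 19^16≡12, 19^32≡6, 19^64≡13, 19^128≡8, 19^256≡18, 19^512≡2, 19^1024≡4.
Since 1670 = 2 + 4 + 128 + 512 + 1024 in binary, 19^1670 ≡ 16·3·8·2·4 ≡ 13 (mod 23).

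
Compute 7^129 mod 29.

24

Successive squares of 7 mod 29: 7^1≡7, 7^2≡20, 7^4≡23, 7^8≡7, 7^16≡20, 7^32≡23, 7^64≡7, 7^128≡20.
Since 129 = 1 + 128 in binary, 7^129 ≡ 7·20 ≡ 24 (mod 29).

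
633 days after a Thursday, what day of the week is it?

633 − 90·7 = 3, so 633 ≡ 3 (mod 7).
Thursday + 3 days → Sunday.

Sunday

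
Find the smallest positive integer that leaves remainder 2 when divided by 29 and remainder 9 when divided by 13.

321

x ≡ 9 (mod 13) gives x ∈ {9, 22, 35, 48, 61, 74, 87, 100, …}.
The first of these with x mod 29 = 2 is 321.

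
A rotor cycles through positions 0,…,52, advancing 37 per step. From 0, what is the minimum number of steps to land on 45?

27

The inverse of 37 mod 53 is 43 (since 37·43 = 1591 ≡ 1).
So x ≡ 43·45 = 1935 ≡ 27 (mod 53).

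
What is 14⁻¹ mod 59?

38

14·38 = 532 = 9·59 + 1, so 14⁻¹ ≡ 38 (mod 59).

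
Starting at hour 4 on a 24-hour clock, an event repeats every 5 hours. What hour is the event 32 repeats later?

32·5 = 160.
Dividing 160 by 24 gives quotient 6 and remainder 16.
(4 + 16) mod 24 = 20.

20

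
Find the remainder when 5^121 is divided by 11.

5

Square-and-reduce mod 11: 5^1≡5, 5^2≡3, 5^4≡9, 5^8≡4, 5^16≡5, 5^32≡3, 5^64≡9.
121 = 1 + 8 + 16 + 32 + 64, so 5^121 ≡ 5·4·5·3·9 ≡ 5 (mod 11).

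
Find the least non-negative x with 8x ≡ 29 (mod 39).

The inverse of 8 mod 39 is 5 (since 8·5 = 40 ≡ 1).
Multiplying both sides by 5: x ≡ 5·29 = 145 ≡ 28 (mod 39).
Check: 8·28 = 224 = 5·39 + 29.

28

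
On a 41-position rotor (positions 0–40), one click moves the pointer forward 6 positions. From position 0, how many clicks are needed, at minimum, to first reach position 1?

7

6·7 = 42 = 1·41 + 1, so 6⁻¹ ≡ 7 (mod 41).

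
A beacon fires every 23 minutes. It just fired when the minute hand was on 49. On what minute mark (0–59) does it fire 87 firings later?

87·23 = 2001.
2001 mod 60 = 21 (since 33·60 = 1980).
(49 + 21) mod 60 = 10.

10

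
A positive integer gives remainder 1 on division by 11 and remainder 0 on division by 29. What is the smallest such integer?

232

x ≡ 1 (mod 11) gives x ∈ {1, 12, 23, 34, 45, 56, 67, 78, …}.
The first of these with x mod 29 = 0 is 232.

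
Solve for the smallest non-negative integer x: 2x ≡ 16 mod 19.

The inverse of 2 mod 19 is 10 (since 2·10 = 20 ≡ 1).
Multiplying both sides by 10: x ≡ 10·16 = 160 ≡ 8 (mod 19).
Check: 2·8 = 16 = 0·19 + 16.

8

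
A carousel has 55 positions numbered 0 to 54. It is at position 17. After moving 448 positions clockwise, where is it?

25

448 mod 55 = 8 (since 8·55 = 440).
(17 + 8) mod 55 = 25.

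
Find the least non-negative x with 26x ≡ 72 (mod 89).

37

26⁻¹ ≡ 24 (mod 89) because 26·24 = 624 = 7·89 + 1.
So x ≡ 24·72 = 1728 ≡ 37 (mod 89).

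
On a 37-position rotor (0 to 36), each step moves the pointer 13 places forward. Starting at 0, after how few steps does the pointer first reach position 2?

3

The inverse of 13 mod 37 is 20 (since 13·20 = 260 ≡ 1).
Multiplying both sides by 20: x ≡ 20·2 = 40 ≡ 3 (mod 37).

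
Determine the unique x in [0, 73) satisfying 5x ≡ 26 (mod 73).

49

5⁻¹ ≡ 44 (mod 73) because 5·44 = 220 = 3·73 + 1.
So x ≡ 44·26 = 1144 ≡ 49 (mod 73).
Check: 5·49 = 245 = 3·73 + 26.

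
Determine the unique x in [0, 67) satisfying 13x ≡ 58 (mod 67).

13⁻¹ ≡ 31 (mod 67) because 13·31 = 403 = 6·67 + 1.
Multiplying both sides by 31: x ≡ 31·58 = 1798 ≡ 56 (mod 67).

56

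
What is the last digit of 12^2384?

The units digit of 12^n cycles with period 4: 2, 4, 8, 6, …
2384 mod 4 = 0, so the last digit matches 2^4 = 6.

6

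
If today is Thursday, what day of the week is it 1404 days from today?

1404 − 200·7 = 4, so 1404 ≡ 4 (mod 7).
Thursday + 4 days → Monday.

Monday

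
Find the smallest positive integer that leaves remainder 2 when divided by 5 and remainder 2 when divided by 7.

x ≡ 2 (mod 5) gives x ∈ {2}.
The first of these with x mod 7 = 2 is 2.

2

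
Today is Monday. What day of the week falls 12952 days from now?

12952 = 1850·7 + 2, so 12952 mod 7 = 2.
Monday + 2 days → Wednesday.

Wednesday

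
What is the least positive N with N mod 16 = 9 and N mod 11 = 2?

Since 11·3 ≡ 1 (mod 16), take x = 2 + 11·((9−2)·3 mod 16) = 2 + 11·5 = 57.
Check: 57 mod 16 = 9, 57 mod 11 = 2.

57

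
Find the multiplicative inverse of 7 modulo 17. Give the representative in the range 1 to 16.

17 = 2·7 + 3
7 = 2·3 + 1
3 = 3·1 + 0
Back-substituting gives 7·5 ≡ 1 (mod 17).

5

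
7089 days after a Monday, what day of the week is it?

Saturday

Dividing 7089 by 7 gives quotient 1012 and remainder 5.
Monday + 5 days → Saturday.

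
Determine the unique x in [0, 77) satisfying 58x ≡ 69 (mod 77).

58⁻¹ ≡ 4 (mod 77) because 58·4 = 232 = 3·77 + 1.
So x ≡ 4·69 = 276 ≡ 45 (mod 77).

45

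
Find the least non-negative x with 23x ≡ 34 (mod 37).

24

The inverse of 23 mod 37 is 29 (since 23·29 = 667 ≡ 1).
Multiplying both sides by 29: x ≡ 29·34 = 986 ≡ 24 (mod 37).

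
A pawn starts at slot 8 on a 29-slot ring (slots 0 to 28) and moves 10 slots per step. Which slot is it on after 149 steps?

149·10 = 1490.
1490 − 51·29 = 11, so 1490 ≡ 11 (mod 29).
(8 + 11) mod 29 = 19.

19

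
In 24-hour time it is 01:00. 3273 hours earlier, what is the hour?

3273 − 136·24 = 9, so 3273 ≡ 9 (mod 24).
(1 − 9) mod 24 = 16.

16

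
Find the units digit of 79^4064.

1

Powers of 9 mod 10 repeat with period 2: 9, 1.
4064 leaves remainder 0 on division by 2, so 79^4064 ends in 1.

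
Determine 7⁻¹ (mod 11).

7·8 = 56 = 5·11 + 1, so 7⁻¹ ≡ 8 (mod 11).

8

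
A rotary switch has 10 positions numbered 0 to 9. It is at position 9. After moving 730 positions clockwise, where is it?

730 − 73·10 = 0, so 730 ≡ 0 (mod 10).
(9 + 0) mod 10 = 9.

9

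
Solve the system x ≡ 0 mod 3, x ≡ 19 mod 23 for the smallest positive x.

42

x ≡ 0 (mod 3) gives x ∈ {0, 3, 6, 9, 12, 15, 18, 21, …}.
The first of these with x mod 23 = 19 is 42.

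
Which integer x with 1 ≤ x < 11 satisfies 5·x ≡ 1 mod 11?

9

11 = 2·5 + 1
5 = 5·1 + 0
Back-substituting gives 5·9 ≡ 1 (mod 11).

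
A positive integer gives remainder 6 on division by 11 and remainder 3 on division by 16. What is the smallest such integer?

x ≡ 6 (mod 11) gives x ∈ {6, 17, 28, 39, 50, 61, 72, 83}.
The first of these with x mod 16 = 3 is 83.

83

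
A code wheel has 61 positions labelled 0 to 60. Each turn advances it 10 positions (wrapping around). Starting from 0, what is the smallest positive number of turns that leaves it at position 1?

55

10·55 = 550 = 9·61 + 1, so 10⁻¹ ≡ 55 (mod 61).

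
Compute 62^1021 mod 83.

76

Successive squares of 62 mod 83: 62^1≡62, 62^2≡26, 62^4≡12, 62^8≡61, 62^16≡69, 62^32≡30, 62^64≡70, 62^128≡3, 62^256≡9, 62^512≡81.
1021 = 1 + 4 + 8 + 16 + 32 + 64 + 128 + 256 + 512, so 62^1021 ≡ 62·12·61·69·30·70·3·9·81 ≡ 76 (mod 83).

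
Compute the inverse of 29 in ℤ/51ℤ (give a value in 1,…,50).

51 = 1·29 + 22
29 = 1·22 + 7
22 = 3·7 + 1
7 = 7·1 + 0
Back-substituting gives 29·44 ≡ 1 (mod 51).

44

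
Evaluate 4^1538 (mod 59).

By repeated squaring mod 59: 4^1≡4, 4^2≡16, 4^4≡20, 4^8≡46, 4^16≡51, 4^32≡5, 4^64≡25, 4^128≡35, 4^256≡45, 4^512≡19, 4^1024≡7.
Since 1538 = 2 + 512 + 1024 in binary, 4^1538 ≡ 16·19·7 ≡ 4 (mod 59).

4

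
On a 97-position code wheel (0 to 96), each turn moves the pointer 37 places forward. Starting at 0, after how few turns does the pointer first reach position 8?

37⁻¹ ≡ 21 (mod 97) because 37·21 = 777 = 8·97 + 1.
Multiplying both sides by 21: x ≡ 21·8 = 168 ≡ 71 (mod 97).

71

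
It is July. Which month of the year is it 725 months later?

725 mod 12 = 5 (since 60·12 = 720).
July + 5 months → December.

December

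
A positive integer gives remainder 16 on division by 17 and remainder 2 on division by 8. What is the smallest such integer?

50

Since 8·15 ≡ 1 (mod 17), take x = 2 + 8·((16−2)·15 mod 17) = 2 + 8·6 = 50.
Check: 50 mod 17 = 16, 50 mod 8 = 2.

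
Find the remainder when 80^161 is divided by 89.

20

Successive squares of 80 mod 89: 80^1≡80, 80^2≡81, 80^4≡64, 80^8≡2, 80^16≡4, 80^32≡16, 80^64≡78, 80^128≡32.
161 = 1 + 32 + 128, so 80^161 ≡ 80·16·32 ≡ 20 (mod 89).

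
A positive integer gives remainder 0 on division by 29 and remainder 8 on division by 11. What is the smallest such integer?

261

x ≡ 8 (mod 11) gives x ∈ {8, 19, 30, 41, 52, 63, 74, 85, …}.
The first of these with x mod 29 = 0 is 261.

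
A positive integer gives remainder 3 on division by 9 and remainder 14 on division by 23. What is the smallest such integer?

129

x ≡ 3 (mod 9) gives x ∈ {3, 12, 21, 30, 39, 48, 57, 66, …}.
The first of these with x mod 23 = 14 is 129.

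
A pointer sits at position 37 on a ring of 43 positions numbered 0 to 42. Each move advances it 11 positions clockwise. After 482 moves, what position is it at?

482·11 = 5302.
5302 = 123·43 + 13, so 5302 mod 43 = 13.
(37 + 13) mod 43 = 7.

7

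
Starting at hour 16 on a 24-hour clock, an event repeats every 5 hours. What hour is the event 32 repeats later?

8

32·5 = 160.
Dividing 160 by 24 gives quotient 6 and remainder 16.
(16 + 16) mod 24 = 8.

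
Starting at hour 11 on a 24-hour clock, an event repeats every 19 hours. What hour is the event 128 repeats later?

19

128·19 = 2432.
2432 − 101·24 = 8, so 2432 ≡ 8 (mod 24).
(11 + 8) mod 24 = 19.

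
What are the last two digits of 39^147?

79

By repeated squaring mod 100: 39^1≡39, 39^2≡21, 39^4≡41, 39^8≡81, 39^16≡61, 39^32≡21, 39^64≡41, 39^128≡81.
Since 147 = 1 + 2 + 16 + 128 in binary, 39^147 ≡ 39·21·61·81 ≡ 79 (mod 100).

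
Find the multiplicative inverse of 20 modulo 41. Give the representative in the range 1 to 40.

39

20·39 = 780 = 19·41 + 1, so 20⁻¹ ≡ 39 (mod 41).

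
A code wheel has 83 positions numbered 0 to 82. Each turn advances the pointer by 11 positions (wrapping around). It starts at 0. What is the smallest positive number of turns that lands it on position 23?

11⁻¹ ≡ 68 (mod 83) because 11·68 = 748 = 9·83 + 1.
So x ≡ 68·23 = 1564 ≡ 70 (mod 83).
Check: 11·70 = 770 = 9·83 + 23.

70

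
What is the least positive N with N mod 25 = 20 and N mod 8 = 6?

70

x ≡ 6 (mod 8) gives x ∈ {6, 14, 22, 30, 38, 46, 54, 62, …}.
The first of these with x mod 25 = 20 is 70.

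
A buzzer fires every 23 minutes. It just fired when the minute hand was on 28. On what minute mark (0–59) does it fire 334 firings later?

30

334·23 = 7682.
7682 = 128·60 + 2, so 7682 mod 60 = 2.
(28 + 2) mod 60 = 30.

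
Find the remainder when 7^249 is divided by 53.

4

Successive squares of 7 mod 53: 7^1≡7, 7^2≡49, 7^4≡16, 7^8≡44, 7^16≡28, 7^32≡42, 7^64≡15, 7^128≡13.
Since 249 = 1 + 8 + 16 + 32 + 64 + 128 in binary, 7^249 ≡ 7·44·28·42·15·13 ≡ 4 (mod 53).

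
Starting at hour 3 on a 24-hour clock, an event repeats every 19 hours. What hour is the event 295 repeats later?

16

295·19 = 5605.
5605 = 233·24 + 13, so 5605 mod 24 = 13.
(3 + 13) mod 24 = 16.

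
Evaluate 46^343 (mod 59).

49

By repeated squaring mod 59: 46^1≡46, 46^2≡51, 46^4≡5, 46^8≡25, 46^16≡35, 46^32≡45, 46^64≡19, 46^128≡7, 46^256≡49.
Since 343 = 1 + 2 + 4 + 16 + 64 + 256 in binary, 46^343 ≡ 46·51·5·35·19·49 ≡ 49 (mod 59).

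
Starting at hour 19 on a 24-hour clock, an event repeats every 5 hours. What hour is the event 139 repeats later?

18

139·5 = 695.
695 = 28·24 + 23, so 695 mod 24 = 23.
(19 + 23) mod 24 = 18.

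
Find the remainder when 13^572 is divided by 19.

By repeated squaring mod 19: 13^1≡13, 13^2≡17, 13^4≡4, 13^8≡16, 13^16≡9, 13^32≡5, 13^64≡6, 13^128≡17, 13^256≡4, 13^512≡16.
572 = 4 + 8 + 16 + 32 + 512, so 13^572 ≡ 4·16·9·5·16 ≡ 5 (mod 19).

5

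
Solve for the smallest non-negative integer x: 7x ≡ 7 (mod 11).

1

The inverse of 7 mod 11 is 8 (since 7·8 = 56 ≡ 1).
Multiplying both sides by 8: x ≡ 8·7 = 56 ≡ 1 (mod 11).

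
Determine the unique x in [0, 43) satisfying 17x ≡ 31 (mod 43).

The inverse of 17 mod 43 is 38 (since 17·38 = 646 ≡ 1).
So x ≡ 38·31 = 1178 ≡ 17 (mod 43).

17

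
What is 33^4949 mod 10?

Last digits of 3^n: 3, 9, 7, 1 (period 4).
4949 leaves remainder 1 on division by 4, so 33^4949 ends in 3.

3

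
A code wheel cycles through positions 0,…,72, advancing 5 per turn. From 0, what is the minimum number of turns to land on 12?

5⁻¹ ≡ 44 (mod 73) because 5·44 = 220 = 3·73 + 1.
Multiplying both sides by 44: x ≡ 44·12 = 528 ≡ 17 (mod 73).

17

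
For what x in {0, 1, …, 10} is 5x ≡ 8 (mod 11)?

6

The inverse of 5 mod 11 is 9 (since 5·9 = 45 ≡ 1).
Multiplying both sides by 9: x ≡ 9·8 = 72 ≡ 6 (mod 11).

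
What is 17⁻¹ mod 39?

23

17·23 = 391 = 10·39 + 1, so 17⁻¹ ≡ 23 (mod 39).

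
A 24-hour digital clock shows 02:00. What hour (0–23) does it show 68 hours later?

68 mod 24 = 20 (since 2·24 = 48).
(2 + 20) mod 24 = 22.

22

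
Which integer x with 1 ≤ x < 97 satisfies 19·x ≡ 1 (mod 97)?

46

97 = 5·19 + 2
19 = 9·2 + 1
2 = 2·1 + 0
Back-substituting gives 19·46 ≡ 1 (mod 97).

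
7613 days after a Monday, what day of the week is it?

Friday

7613 − 1087·7 = 4, so 7613 ≡ 4 (mod 7).
Monday + 4 days → Friday.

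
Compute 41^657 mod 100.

81

By repeated squaring mod 100: 41^1≡41, 41^2≡81, 41^4≡61, 41^8≡21, 41^16≡41, 41^32≡81, 41^64≡61, 41^128≡21, 41^256≡41, 41^512≡81.
Since 657 = 1 + 16 + 128 + 512 in binary, 41^657 ≡ 41·41·21·81 ≡ 81 (mod 100).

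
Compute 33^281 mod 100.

33

Square-and-reduce mod 100: 33^1≡33, 33^2≡89, 33^4≡21, 33^8≡41, 33^16≡81, 33^32≡61, 33^64≡21, 33^128≡41, 33^256≡81.
Since 281 = 1 + 8 + 16 + 256 in binary, 33^281 ≡ 33·41·81·81 ≡ 33 (mod 100).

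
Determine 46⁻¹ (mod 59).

46·9 = 414 = 7·59 + 1, so 46⁻¹ ≡ 9 (mod 59).

9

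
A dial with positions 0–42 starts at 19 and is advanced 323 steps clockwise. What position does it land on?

41

323 mod 43 = 22 (since 7·43 = 301).
(19 + 22) mod 43 = 41.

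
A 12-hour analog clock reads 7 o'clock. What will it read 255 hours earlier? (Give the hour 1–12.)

4

255 mod 12 = 3 (since 21·12 = 252).
7 − 3 → 4 on a 12-hour dial.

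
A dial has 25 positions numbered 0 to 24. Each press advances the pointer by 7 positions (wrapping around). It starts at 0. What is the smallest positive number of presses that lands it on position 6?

8

7⁻¹ ≡ 18 (mod 25) because 7·18 = 126 = 5·25 + 1.
So x ≡ 18·6 = 108 ≡ 8 (mod 25).
Check: 7·8 = 56 = 2·25 + 6.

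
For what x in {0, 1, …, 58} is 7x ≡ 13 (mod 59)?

7⁻¹ ≡ 17 (mod 59) because 7·17 = 119 = 2·59 + 1.
So x ≡ 17·13 = 221 ≡ 44 (mod 59).
Check: 7·44 = 308 = 5·59 + 13.

44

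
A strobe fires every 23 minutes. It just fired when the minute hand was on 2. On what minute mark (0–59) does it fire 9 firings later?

9·23 = 207.
207 mod 60 = 27 (since 3·60 = 180).
(2 + 27) mod 60 = 29.

29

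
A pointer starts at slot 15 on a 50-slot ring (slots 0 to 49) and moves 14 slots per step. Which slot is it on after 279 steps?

21

279·14 = 3906.
3906 mod 50 = 6 (since 78·50 = 3900).
(15 + 6) mod 50 = 21.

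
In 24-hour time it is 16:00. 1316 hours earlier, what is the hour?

1316 mod 24 = 20 (since 54·24 = 1296).
(16 − 20) mod 24 = 20.

20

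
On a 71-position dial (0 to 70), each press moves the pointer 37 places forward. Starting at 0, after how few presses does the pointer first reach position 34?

70

The inverse of 37 mod 71 is 48 (since 37·48 = 1776 ≡ 1).
So x ≡ 48·34 = 1632 ≡ 70 (mod 71).
Check: 37·70 = 2590 = 36·71 + 34.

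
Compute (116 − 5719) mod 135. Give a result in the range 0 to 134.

5719 − 42·135 = 49, so 5719 ≡ 49 (mod 135).
(116 − 49) mod 135 = 67.

67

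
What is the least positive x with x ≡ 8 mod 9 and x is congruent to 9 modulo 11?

53

x ≡ 8 (mod 9) gives x ∈ {8, 17, 26, 35, 44, 53}.
The first of these with x mod 11 = 9 is 53.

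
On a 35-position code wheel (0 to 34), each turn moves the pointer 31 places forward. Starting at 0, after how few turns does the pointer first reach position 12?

The inverse of 31 mod 35 is 26 (since 31·26 = 806 ≡ 1).
So x ≡ 26·12 = 312 ≡ 32 (mod 35).

32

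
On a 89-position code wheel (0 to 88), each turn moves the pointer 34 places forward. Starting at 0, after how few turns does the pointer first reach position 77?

52

34⁻¹ ≡ 55 (mod 89) because 34·55 = 1870 = 21·89 + 1.
Multiplying both sides by 55: x ≡ 55·77 = 4235 ≡ 52 (mod 89).
Check: 34·52 = 1768 = 19·89 + 77.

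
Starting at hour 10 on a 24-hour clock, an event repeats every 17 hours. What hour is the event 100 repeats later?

100·17 = 1700.
Dividing 1700 by 24 gives quotient 70 and remainder 20.
(10 + 20) mod 24 = 6.

6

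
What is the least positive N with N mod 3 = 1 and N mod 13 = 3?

16

x ≡ 1 (mod 3) gives x ∈ {1, 4, 7, 10, 13, 16}.
The first of these with x mod 13 = 3 is 16.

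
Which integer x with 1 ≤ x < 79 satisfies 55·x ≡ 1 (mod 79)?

55·23 = 1265 = 16·79 + 1, so 55⁻¹ ≡ 23 (mod 79).

23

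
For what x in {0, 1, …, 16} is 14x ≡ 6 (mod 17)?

The inverse of 14 mod 17 is 11 (since 14·11 = 154 ≡ 1).
Multiplying both sides by 11: x ≡ 11·6 = 66 ≡ 15 (mod 17).

15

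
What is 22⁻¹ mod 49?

22·29 = 638 = 13·49 + 1, so 22⁻¹ ≡ 29 (mod 49).

29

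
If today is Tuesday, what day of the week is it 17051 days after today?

Monday

17051 = 2435·7 + 6, so 17051 mod 7 = 6.
Tuesday + 6 days → Monday.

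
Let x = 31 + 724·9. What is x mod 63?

58

724·9 = 6516.
6516 mod 63 = 27 (since 103·63 = 6489).
(31 + 27) mod 63 = 58.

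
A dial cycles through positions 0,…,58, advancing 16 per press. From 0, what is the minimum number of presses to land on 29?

16⁻¹ ≡ 48 (mod 59) because 16·48 = 768 = 13·59 + 1.
So x ≡ 48·29 = 1392 ≡ 35 (mod 59).

35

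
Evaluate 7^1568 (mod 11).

9

By repeated squaring mod 11: 7^1≡7, 7^2≡5, 7^4≡3, 7^8≡9, 7^16≡4, 7^32≡5, 7^64≡3, 7^128≡9, 7^256≡4, 7^512≡5, 7^1024≡3.
Since 1568 = 32 + 512 + 1024 in binary, 7^1568 ≡ 5·5·3 ≡ 9 (mod 11).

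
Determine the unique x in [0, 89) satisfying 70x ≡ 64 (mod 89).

70⁻¹ ≡ 14 (mod 89) because 70·14 = 980 = 11·89 + 1.
Multiplying both sides by 14: x ≡ 14·64 = 896 ≡ 6 (mod 89).

6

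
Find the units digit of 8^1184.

6

Powers of 8 mod 10 repeat with period 4: 8, 4, 2, 6.
1184 leaves remainder 0 on division by 4, so 8^1184 ends in 6.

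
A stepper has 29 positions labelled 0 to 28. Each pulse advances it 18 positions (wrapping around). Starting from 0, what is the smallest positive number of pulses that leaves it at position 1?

18·21 = 378 = 13·29 + 1, so 18⁻¹ ≡ 21 (mod 29).

21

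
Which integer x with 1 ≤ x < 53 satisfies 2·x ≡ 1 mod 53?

2·27 = 54 = 1·53 + 1, so 2⁻¹ ≡ 27 (mod 53).

27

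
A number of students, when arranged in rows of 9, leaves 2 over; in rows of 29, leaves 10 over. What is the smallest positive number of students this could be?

Since 29·5 ≡ 1 (mod 9), take x = 10 + 29·((2−10)·5 mod 9) = 10 + 29·5 = 155.
Check: 155 mod 9 = 2, 155 mod 29 = 10.

155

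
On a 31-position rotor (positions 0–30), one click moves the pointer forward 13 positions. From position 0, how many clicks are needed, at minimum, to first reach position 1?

13·12 = 156 = 5·31 + 1, so 13⁻¹ ≡ 12 (mod 31).

12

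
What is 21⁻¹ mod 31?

3

31 = 1·21 + 10
21 = 2·10 + 1
10 = 10·1 + 0
Back-substituting gives 21·3 ≡ 1 (mod 31).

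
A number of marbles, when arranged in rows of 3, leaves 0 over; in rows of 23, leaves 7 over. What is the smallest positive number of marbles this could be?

x ≡ 0 (mod 3) gives x ∈ {0, 3, 6, 9, 12, 15, 18, 21, …}.
The first of these with x mod 23 = 7 is 30.

30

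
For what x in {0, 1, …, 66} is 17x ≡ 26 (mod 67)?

The inverse of 17 mod 67 is 4 (since 17·4 = 68 ≡ 1).
Multiplying both sides by 4: x ≡ 4·26 = 104 ≡ 37 (mod 67).
Check: 17·37 = 629 = 9·67 + 26.

37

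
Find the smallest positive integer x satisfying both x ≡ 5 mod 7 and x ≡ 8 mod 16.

40

x ≡ 5 (mod 7) gives x ∈ {5, 12, 19, 26, 33, 40}.
The first of these with x mod 16 = 8 is 40.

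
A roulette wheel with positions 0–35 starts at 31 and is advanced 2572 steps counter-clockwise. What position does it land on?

15

Dividing 2572 by 36 gives quotient 71 and remainder 16.
(31 − 16) mod 36 = 15.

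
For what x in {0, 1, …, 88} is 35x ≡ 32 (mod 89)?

6

The inverse of 35 mod 89 is 28 (since 35·28 = 980 ≡ 1).
Multiplying both sides by 28: x ≡ 28·32 = 896 ≡ 6 (mod 89).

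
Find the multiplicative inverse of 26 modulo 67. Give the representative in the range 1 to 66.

49

26·49 = 1274 = 19·67 + 1, so 26⁻¹ ≡ 49 (mod 67).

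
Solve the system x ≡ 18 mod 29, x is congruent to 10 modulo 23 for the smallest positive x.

x ≡ 10 (mod 23) gives x ∈ {10, 33, 56, 79, 102, 125, 148, 171, …}.
The first of these with x mod 29 = 18 is 424.

424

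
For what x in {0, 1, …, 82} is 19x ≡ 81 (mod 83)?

13

19⁻¹ ≡ 35 (mod 83) because 19·35 = 665 = 8·83 + 1.
So x ≡ 35·81 = 2835 ≡ 13 (mod 83).
Check: 19·13 = 247 = 2·83 + 81.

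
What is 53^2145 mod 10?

3

Last digits of 3^n: 3, 9, 7, 1 (period 4).
2145 mod 4 = 1, so the last digit matches 3^1 = 3.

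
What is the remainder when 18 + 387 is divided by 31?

2

387 = 12·31 + 15, so 387 mod 31 = 15.
(18 + 15) mod 31 = 2.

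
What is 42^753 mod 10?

Powers of 2 mod 10 repeat with period 4: 2, 4, 8, 6.
753 mod 4 = 1, so the last digit matches 2^1 = 2.

2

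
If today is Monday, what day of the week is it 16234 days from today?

16234 = 2319·7 + 1, so 16234 mod 7 = 1.
Monday + 1 day → Tuesday.

Tuesday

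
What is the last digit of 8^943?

Powers of 8 mod 10 repeat with period 4: 8, 4, 2, 6.
943 mod 4 = 3, so the last digit matches 8^3 = 2.

2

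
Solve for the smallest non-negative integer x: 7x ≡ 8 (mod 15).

The inverse of 7 mod 15 is 13 (since 7·13 = 91 ≡ 1).
So x ≡ 13·8 = 104 ≡ 14 (mod 15).
Check: 7·14 = 98 = 6·15 + 8.

14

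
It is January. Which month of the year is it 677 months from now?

Dividing 677 by 12 gives quotient 56 and remainder 5.
January + 5 months → June.

June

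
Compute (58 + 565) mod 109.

78

565 = 5·109 + 20, so 565 mod 109 = 20.
(58 + 20) mod 109 = 78.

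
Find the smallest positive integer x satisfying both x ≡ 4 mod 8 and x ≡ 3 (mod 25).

28

Since 25·1 ≡ 1 (mod 8), take x = 3 + 25·((4−3)·1 mod 8) = 3 + 25·1 = 28.
Check: 28 mod 8 = 4, 28 mod 25 = 3.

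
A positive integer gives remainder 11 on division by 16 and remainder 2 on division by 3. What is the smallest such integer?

11

x ≡ 2 (mod 3) gives x ∈ {2, 5, 8, 11}.
The first of these with x mod 16 = 11 is 11.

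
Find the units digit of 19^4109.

9

Last digits of 9^n: 9, 1 (period 2).
4109 leaves remainder 1 on division by 2, so 19^4109 ends in 9.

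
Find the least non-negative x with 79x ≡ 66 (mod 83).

The inverse of 79 mod 83 is 62 (since 79·62 = 4898 ≡ 1).
Multiplying both sides by 62: x ≡ 62·66 = 4092 ≡ 25 (mod 83).

25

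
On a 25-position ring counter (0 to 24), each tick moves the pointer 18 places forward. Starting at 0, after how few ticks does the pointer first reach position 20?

The inverse of 18 mod 25 is 7 (since 18·7 = 126 ≡ 1).
Multiplying both sides by 7: x ≡ 7·20 = 140 ≡ 15 (mod 25).
Check: 18·15 = 270 = 10·25 + 20.

15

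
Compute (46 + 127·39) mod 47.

17

127·39 = 4953.
Dividing 4953 by 47 gives quotient 105 and remainder 18.
(46 + 18) mod 47 = 17.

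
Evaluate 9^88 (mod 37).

16

Successive squares of 9 mod 37: 9^1≡9, 9^2≡7, 9^4≡12, 9^8≡33, 9^16≡16, 9^32≡34, 9^64≡9.
88 = 8 + 16 + 64, so 9^88 ≡ 33·16·9 ≡ 16 (mod 37).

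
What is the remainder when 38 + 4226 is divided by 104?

4226 = 40·104 + 66, so 4226 mod 104 = 66.
(38 + 66) mod 104 = 0.

0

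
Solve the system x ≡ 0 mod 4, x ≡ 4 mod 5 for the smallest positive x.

x ≡ 0 (mod 4) gives x ∈ {0, 4}.
The first of these with x mod 5 = 4 is 4.

4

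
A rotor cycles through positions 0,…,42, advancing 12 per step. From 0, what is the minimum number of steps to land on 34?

10

12⁻¹ ≡ 18 (mod 43) because 12·18 = 216 = 5·43 + 1.
Multiplying both sides by 18: x ≡ 18·34 = 612 ≡ 10 (mod 43).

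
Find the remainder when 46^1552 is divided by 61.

By repeated squaring mod 61: 46^1≡46, 46^2≡42, 46^4≡56, 46^8≡25, 46^16≡15, 46^32≡42, 46^64≡56, 46^128≡25, 46^256≡15, 46^512≡42, 46^1024≡56.
Since 1552 = 16 + 512 + 1024 in binary, 46^1552 ≡ 15·42·56 ≡ 22 (mod 61).

22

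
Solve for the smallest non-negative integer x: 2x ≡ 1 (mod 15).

2⁻¹ ≡ 8 (mod 15) because 2·8 = 16 = 1·15 + 1.
So x ≡ 8·1 = 8 ≡ 8 (mod 15).
Check: 2·8 = 16 = 1·15 + 1.

8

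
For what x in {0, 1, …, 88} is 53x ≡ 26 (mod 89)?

53⁻¹ ≡ 42 (mod 89) because 53·42 = 2226 = 25·89 + 1.
So x ≡ 42·26 = 1092 ≡ 24 (mod 89).

24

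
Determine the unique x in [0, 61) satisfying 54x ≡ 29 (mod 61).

22

54⁻¹ ≡ 26 (mod 61) because 54·26 = 1404 = 23·61 + 1.
Multiplying both sides by 26: x ≡ 26·29 = 754 ≡ 22 (mod 61).
Check: 54·22 = 1188 = 19·61 + 29.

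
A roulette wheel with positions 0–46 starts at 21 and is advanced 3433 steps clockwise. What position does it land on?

23

3433 − 73·47 = 2, so 3433 ≡ 2 (mod 47).
(21 + 2) mod 47 = 23.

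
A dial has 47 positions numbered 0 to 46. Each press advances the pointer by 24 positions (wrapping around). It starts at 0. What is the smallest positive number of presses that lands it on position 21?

The inverse of 24 mod 47 is 2 (since 24·2 = 48 ≡ 1).
Multiplying both sides by 2: x ≡ 2·21 = 42 ≡ 42 (mod 47).
Check: 24·42 = 1008 = 21·47 + 21.

42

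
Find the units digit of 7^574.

Last digits of 7^n: 7, 9, 3, 1 (period 4).
574 mod 4 = 2, so the last digit matches 7^2 = 9.

9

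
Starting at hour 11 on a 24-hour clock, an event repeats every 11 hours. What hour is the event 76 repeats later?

7

76·11 = 836.
Dividing 836 by 24 gives quotient 34 and remainder 20.
(11 + 20) mod 24 = 7.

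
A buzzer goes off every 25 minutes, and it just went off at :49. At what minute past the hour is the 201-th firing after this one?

201·25 = 5025.
5025 − 83·60 = 45, so 5025 ≡ 45 (mod 60).
(49 + 45) mod 60 = 34.

34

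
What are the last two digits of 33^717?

Successive squares of 33 mod 100: 33^1≡33, 33^2≡89, 33^4≡21, 33^8≡41, 33^16≡81, 33^32≡61, 33^64≡21, 33^128≡41, 33^256≡81, 33^512≡61.
717 = 1 + 4 + 8 + 64 + 128 + 512, so 33^717 ≡ 33·21·41·21·41·61 ≡ 73 (mod 100).

73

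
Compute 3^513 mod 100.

23

Successive squares of 3 mod 100: 3^1≡3, 3^2≡9, 3^4≡81, 3^8≡61, 3^16≡21, 3^32≡41, 3^64≡81, 3^128≡61, 3^256≡21, 3^512≡41.
Since 513 = 1 + 512 in binary, 3^513 ≡ 3·41 ≡ 23 (mod 100).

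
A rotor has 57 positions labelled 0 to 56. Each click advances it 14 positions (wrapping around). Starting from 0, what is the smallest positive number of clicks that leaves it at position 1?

53

57 = 4·14 + 1
14 = 14·1 + 0
Back-substituting gives 14·53 ≡ 1 (mod 57).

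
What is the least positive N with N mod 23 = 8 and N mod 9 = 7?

x ≡ 7 (mod 9) gives x ∈ {7, 16, 25, 34, 43, 52, 61, 70, …}.
The first of these with x mod 23 = 8 is 169.

169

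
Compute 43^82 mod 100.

By repeated squaring mod 100: 43^1≡43, 43^2≡49, 43^4≡1, 43^8≡1, 43^16≡1, 43^32≡1, 43^64≡1.
82 = 2 + 16 + 64, so 43^82 ≡ 49·1·1 ≡ 49 (mod 100).

49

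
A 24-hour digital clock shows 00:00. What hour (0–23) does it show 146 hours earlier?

146 mod 24 = 2 (since 6·24 = 144).
(0 − 2) mod 24 = 22.

22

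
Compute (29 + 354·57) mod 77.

33

354·57 = 20178.
20178 − 262·77 = 4, so 20178 ≡ 4 (mod 77).
(29 + 4) mod 77 = 33.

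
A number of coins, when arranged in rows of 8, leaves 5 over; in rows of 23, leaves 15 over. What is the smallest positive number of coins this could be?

x ≡ 5 (mod 8) gives x ∈ {5, 13, 21, 29, 37, 45, 53, 61}.
The first of these with x mod 23 = 15 is 61.

61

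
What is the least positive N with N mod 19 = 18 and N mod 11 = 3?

113

Since 11·7 ≡ 1 (mod 19), take x = 3 + 11·((18−3)·7 mod 19) = 3 + 11·10 = 113.
Check: 113 mod 19 = 18, 113 mod 11 = 3.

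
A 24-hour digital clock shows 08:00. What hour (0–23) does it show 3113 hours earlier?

15

3113 mod 24 = 17 (since 129·24 = 3096).
(8 − 17) mod 24 = 15.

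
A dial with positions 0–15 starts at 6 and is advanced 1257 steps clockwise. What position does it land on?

15

Dividing 1257 by 16 gives quotient 78 and remainder 9.
(6 + 9) mod 16 = 15.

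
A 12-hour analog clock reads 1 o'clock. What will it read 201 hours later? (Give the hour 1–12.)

10

201 − 16·12 = 9, so 201 ≡ 9 (mod 12).
1 + 9 → 10 on a 12-hour dial.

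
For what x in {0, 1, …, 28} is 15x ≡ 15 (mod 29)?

The inverse of 15 mod 29 is 2 (since 15·2 = 30 ≡ 1).
So x ≡ 2·15 = 30 ≡ 1 (mod 29).
Check: 15·1 = 15 = 0·29 + 15.

1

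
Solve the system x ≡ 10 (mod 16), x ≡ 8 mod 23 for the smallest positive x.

x ≡ 10 (mod 16) gives x ∈ {10, 26, 42, 58, 74, 90, 106, 122, …}.
The first of these with x mod 23 = 8 is 330.

330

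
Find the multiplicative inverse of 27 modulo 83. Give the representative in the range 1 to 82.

40

27·40 = 1080 = 13·83 + 1, so 27⁻¹ ≡ 40 (mod 83).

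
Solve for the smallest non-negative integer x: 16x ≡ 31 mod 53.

16⁻¹ ≡ 10 (mod 53) because 16·10 = 160 = 3·53 + 1.
So x ≡ 10·31 = 310 ≡ 45 (mod 53).

45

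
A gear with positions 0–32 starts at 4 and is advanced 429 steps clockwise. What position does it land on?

429 − 13·33 = 0, so 429 ≡ 0 (mod 33).
(4 + 0) mod 33 = 4.

4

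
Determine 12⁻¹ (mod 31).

12·13 = 156 = 5·31 + 1, so 12⁻¹ ≡ 13 (mod 31).

13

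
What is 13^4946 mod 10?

9

Last digits of 3^n: 3, 9, 7, 1 (period 4).
4946 mod 4 = 2, so the last digit matches 3^2 = 9.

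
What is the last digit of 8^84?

6

The units digit of 8^n cycles with period 4: 8, 4, 2, 6, …
84 leaves remainder 0 on division by 4, so 8^84 ends in 6.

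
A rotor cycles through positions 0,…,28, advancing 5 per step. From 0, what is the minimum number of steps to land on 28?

5⁻¹ ≡ 6 (mod 29) because 5·6 = 30 = 1·29 + 1.
Multiplying both sides by 6: x ≡ 6·28 = 168 ≡ 23 (mod 29).
Check: 5·23 = 115 = 3·29 + 28.

23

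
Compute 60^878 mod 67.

Square-and-reduce mod 67: 60^1≡60, 60^2≡49, 60^4≡56, 60^8≡54, 60^16≡35, 60^32≡19, 60^64≡26, 60^128≡6, 60^256≡36, 60^512≡23.
878 = 2 + 4 + 8 + 32 + 64 + 256 + 512, so 60^878 ≡ 49·56·54·19·26·36·23 ≡ 17 (mod 67).

17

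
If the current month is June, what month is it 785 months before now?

January

785 − 65·12 = 5, so 785 ≡ 5 (mod 12).
June − 5 months → January.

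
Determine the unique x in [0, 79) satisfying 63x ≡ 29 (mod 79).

13

63⁻¹ ≡ 74 (mod 79) because 63·74 = 4662 = 59·79 + 1.
So x ≡ 74·29 = 2146 ≡ 13 (mod 79).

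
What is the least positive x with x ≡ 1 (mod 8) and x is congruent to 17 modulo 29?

17

x ≡ 1 (mod 8) gives x ∈ {1, 9, 17}.
The first of these with x mod 29 = 17 is 17.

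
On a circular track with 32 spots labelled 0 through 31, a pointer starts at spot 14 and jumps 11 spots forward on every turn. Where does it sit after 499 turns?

31

499·11 = 5489.
5489 − 171·32 = 17, so 5489 ≡ 17 (mod 32).
(14 + 17) mod 32 = 31.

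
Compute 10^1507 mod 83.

38

By repeated squaring mod 83: 10^1≡10, 10^2≡17, 10^4≡40, 10^8≡23, 10^16≡31, 10^32≡48, 10^64≡63, 10^128≡68, 10^256≡59, 10^512≡78, 10^1024≡25.
1507 = 1 + 2 + 32 + 64 + 128 + 256 + 1024, so 10^1507 ≡ 10·17·48·63·68·59·25 ≡ 38 (mod 83).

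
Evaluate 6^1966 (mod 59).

Successive squares of 6 mod 59: 6^1≡6, 6^2≡36, 6^4≡57, 6^8≡4, 6^16≡16, 6^32≡20, 6^64≡46, 6^128≡51, 6^256≡5, 6^512≡25, 6^1024≡35.
Since 1966 = 2 + 4 + 8 + 32 + 128 + 256 + 512 + 1024 in binary, 6^1966 ≡ 36·57·4·20·51·5·25·35 ≡ 9 (mod 59).

9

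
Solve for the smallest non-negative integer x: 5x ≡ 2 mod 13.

5⁻¹ ≡ 8 (mod 13) because 5·8 = 40 = 3·13 + 1.
So x ≡ 8·2 = 16 ≡ 3 (mod 13).

3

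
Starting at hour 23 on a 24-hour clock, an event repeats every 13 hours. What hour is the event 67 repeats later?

67·13 = 871.
871 mod 24 = 7 (since 36·24 = 864).
(23 + 7) mod 24 = 6.

6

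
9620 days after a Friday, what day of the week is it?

Sunday

Dividing 9620 by 7 gives quotient 1374 and remainder 2.
Friday + 2 days → Sunday.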